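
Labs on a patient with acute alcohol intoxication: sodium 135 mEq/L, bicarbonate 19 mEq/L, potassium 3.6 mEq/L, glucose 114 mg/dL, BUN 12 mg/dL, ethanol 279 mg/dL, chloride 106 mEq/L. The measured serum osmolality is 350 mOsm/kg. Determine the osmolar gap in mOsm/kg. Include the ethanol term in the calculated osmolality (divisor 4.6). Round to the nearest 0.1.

Calculated osmolality = 2·Na + glucose/18 + BUN/2.8 + ethanol/4.6
= 2·135 + 114/18 + 12/2.8 + 279/4.6
= 270 + 6.33 + 4.29 + 60.65
= 341.27 mOsm/kg ≈ 341.3 mOsm/kg
Osmolar gap = measured − calculated = 350 − 341.3 = 8.7 mOsm/kg

8.7 mOsm/kg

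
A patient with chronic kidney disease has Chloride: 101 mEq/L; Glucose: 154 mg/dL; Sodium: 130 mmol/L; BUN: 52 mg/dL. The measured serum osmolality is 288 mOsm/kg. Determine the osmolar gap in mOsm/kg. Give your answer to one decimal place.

0.9 mOsm/kg

Calculated osmolality = 2·Na + glucose/18 + BUN/2.8
= 2·130 + 154/18 + 52/2.8
= 260 + 8.56 + 18.57
= 287.13 mOsm/kg ≈ 287.1 mOsm/kg
Osmolar gap = measured − calculated = 288 − 287.1 = 0.9 mOsm/kg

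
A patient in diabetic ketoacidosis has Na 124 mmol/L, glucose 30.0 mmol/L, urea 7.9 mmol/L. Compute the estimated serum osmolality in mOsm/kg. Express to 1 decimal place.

Calculated osmolality = 2·Na + glucose + urea
= 2·124 + 30 + 7.9
= 248 + 30 + 7.90
= 285.9 mOsm/kg

285.9 mOsm/kg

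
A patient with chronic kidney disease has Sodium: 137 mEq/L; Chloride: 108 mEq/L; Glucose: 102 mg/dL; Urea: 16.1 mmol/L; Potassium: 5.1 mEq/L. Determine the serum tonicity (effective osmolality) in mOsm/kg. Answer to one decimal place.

Effective osmolality excludes urea (freely permeant across cell membranes):
2·Na + glucose/18
= 2·137 + 102/18
= 274 + 5.67
= 279.67 mOsm/kg

279.7 mOsm/kg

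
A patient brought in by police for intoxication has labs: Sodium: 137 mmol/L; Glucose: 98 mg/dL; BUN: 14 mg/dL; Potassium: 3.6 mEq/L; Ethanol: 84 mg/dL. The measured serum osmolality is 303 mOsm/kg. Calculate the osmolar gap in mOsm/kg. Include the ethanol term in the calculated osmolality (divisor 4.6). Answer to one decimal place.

0.3 mOsm/kg

Calculated osmolality = 2·Na + glucose/18 + BUN/2.8 + ethanol/4.6
= 2·137 + 98/18 + 14/2.8 + 84/4.6
= 274 + 5.44 + 5 + 18.26
= 302.7 mOsm/kg ≈ 302.7 mOsm/kg
Osmolar gap = measured − calculated = 303 − 302.7 = 0.3 mOsm/kg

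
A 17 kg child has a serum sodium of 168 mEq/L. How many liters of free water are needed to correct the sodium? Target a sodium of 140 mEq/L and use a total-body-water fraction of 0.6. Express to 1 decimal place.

2.0 L

TBW = 0.6 · 17 = 10.2 L
Free water deficit = TBW · (Na/140 − 1)
= 10.2 · (168/140 − 1)
= 10.2 · 0.2
= 2.04 L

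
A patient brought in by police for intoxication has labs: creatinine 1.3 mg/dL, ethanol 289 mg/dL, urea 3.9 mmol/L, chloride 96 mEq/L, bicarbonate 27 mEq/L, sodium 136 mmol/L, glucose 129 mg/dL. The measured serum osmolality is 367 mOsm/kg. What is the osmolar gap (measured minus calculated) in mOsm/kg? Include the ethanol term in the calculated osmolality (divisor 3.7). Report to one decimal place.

Calculated osmolality = 2·Na + glucose/18 + urea + ethanol/3.7
= 2·136 + 129/18 + 3.9 + 289/3.7
= 272 + 7.17 + 3.90 + 78.11
= 361.18 mOsm/kg ≈ 361.2 mOsm/kg
Osmolar gap = measured − calculated = 367 − 361.2 = 5.8 mOsm/kg

5.8 mOsm/kg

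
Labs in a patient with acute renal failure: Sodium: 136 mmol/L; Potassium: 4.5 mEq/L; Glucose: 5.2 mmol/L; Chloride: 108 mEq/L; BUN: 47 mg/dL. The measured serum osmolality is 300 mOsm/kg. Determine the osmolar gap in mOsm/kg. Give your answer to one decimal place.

6.0 mOsm/kg

Calculated osmolality = 2·Na + glucose + BUN/2.8
= 2·136 + 5.2 + 47/2.8
= 272 + 5.20 + 16.79
= 293.99 mOsm/kg ≈ 294.0 mOsm/kg
Osmolar gap = measured − calculated = 300 − 294.0 = 6.0 mOsm/kg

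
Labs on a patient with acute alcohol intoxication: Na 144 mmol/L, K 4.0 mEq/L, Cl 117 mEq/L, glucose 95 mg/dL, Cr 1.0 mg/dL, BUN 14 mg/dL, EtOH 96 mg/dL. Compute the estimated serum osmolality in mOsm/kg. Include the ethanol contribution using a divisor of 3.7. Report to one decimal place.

324.2 mOsm/kg

Calculated osmolality = 2·Na + glucose/18 + BUN/2.8 + ethanol/3.7
= 2·144 + 95/18 + 14/2.8 + 96/3.7
= 288 + 5.28 + 5 + 25.95
= 324.23 mOsm/kg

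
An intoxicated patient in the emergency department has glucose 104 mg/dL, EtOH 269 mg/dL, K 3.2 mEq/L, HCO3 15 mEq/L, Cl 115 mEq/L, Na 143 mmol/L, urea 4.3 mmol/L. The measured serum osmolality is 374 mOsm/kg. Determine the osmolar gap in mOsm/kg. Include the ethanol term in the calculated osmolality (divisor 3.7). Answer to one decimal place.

5.2 mOsm/kg

Calculated osmolality = 2·Na + glucose/18 + urea + ethanol/3.7
= 2·143 + 104/18 + 4.3 + 269/3.7
= 286 + 5.78 + 4.30 + 72.70
= 368.78 mOsm/kg ≈ 368.8 mOsm/kg
Osmolar gap = measured − calculated = 374 − 368.8 = 5.2 mOsm/kg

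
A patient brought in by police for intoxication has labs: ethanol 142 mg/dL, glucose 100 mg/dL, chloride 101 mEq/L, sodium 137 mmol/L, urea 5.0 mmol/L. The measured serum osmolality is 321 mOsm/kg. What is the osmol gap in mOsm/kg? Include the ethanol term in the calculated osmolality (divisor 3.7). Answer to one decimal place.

-1.9 mOsm/kg

Calculated osmolality = 2·Na + glucose/18 + urea + ethanol/3.7
= 2·137 + 100/18 + 5 + 142/3.7
= 274 + 5.56 + 5 + 38.38
= 322.94 mOsm/kg ≈ 322.9 mOsm/kg
Osmolar gap = measured − calculated = 321 − 322.9 = -1.9 mOsm/kg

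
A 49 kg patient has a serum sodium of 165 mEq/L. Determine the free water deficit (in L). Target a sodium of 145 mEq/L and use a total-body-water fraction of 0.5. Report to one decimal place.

TBW = 0.5 · 49 = 24.5 L
Free water deficit = TBW · (Na/145 − 1)
= 24.5 · (165/145 − 1)
= 24.5 · 0.1379
= 3.38 L

3.4 L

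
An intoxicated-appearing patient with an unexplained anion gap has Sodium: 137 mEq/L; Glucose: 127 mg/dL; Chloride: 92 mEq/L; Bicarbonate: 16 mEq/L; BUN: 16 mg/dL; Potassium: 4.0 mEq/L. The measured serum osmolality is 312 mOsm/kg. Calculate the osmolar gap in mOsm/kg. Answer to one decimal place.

25.2 mOsm/kg

Calculated osmolality = 2·Na + glucose/18 + BUN/2.8
= 2·137 + 127/18 + 16/2.8
= 274 + 7.06 + 5.71
= 286.77 mOsm/kg ≈ 286.8 mOsm/kg
Osmolar gap = measured − calculated = 312 − 286.8 = 25.2 mOsm/kg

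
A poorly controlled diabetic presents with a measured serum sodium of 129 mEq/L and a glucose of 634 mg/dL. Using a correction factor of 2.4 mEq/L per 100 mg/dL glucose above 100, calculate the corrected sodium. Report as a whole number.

142 mEq/L

Corrected Na = measured Na + 2.4 · (glucose − 100)/100
= 129 + 2.4 · (634 − 100)/100
= 129 + 12.8
= 141.8 mEq/L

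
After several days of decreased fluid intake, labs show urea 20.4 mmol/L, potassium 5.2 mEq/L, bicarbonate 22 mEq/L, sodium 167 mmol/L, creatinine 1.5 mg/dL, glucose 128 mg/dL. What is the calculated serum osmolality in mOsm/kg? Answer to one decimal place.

Calculated osmolality = 2·Na + glucose/18 + urea
= 2·167 + 128/18 + 20.4
= 334 + 7.11 + 20.40
= 361.51 mOsm/kg

361.5 mOsm/kg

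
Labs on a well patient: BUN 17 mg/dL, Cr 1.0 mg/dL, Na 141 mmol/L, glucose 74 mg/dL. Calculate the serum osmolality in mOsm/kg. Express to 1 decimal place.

Calculated osmolality = 2·Na + glucose/18 + BUN/2.8
= 2·141 + 74/18 + 17/2.8
= 282 + 4.11 + 6.07
= 292.18 mOsm/kg

292.2 mOsm/kg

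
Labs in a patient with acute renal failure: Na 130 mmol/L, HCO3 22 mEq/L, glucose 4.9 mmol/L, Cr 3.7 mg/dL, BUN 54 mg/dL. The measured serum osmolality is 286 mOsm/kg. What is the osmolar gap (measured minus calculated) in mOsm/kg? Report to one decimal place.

Calculated osmolality = 2·Na + glucose + BUN/2.8
= 2·130 + 4.9 + 54/2.8
= 260 + 4.90 + 19.29
= 284.19 mOsm/kg ≈ 284.2 mOsm/kg
Osmolar gap = measured − calculated = 286 − 284.2 = 1.8 mOsm/kg

1.8 mOsm/kg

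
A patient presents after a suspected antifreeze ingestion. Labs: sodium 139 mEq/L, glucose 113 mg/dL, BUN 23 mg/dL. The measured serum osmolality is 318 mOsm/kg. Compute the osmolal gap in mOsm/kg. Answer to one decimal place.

Calculated osmolality = 2·Na + glucose/18 + BUN/2.8
= 2·139 + 113/18 + 23/2.8
= 278 + 6.28 + 8.21
= 292.49 mOsm/kg ≈ 292.5 mOsm/kg
Osmolar gap = measured − calculated = 318 − 292.5 = 25.5 mOsm/kg

25.5 mOsm/kg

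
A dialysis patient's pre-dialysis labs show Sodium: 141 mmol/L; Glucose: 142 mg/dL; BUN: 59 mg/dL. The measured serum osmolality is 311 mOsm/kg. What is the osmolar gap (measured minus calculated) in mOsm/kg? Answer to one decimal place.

Calculated osmolality = 2·Na + glucose/18 + BUN/2.8
= 2·141 + 142/18 + 59/2.8
= 282 + 7.89 + 21.07
= 310.96 mOsm/kg ≈ 311.0 mOsm/kg
Osmolar gap = measured − calculated = 311 − 311.0 = 0.0 mOsm/kg

0.0 mOsm/kg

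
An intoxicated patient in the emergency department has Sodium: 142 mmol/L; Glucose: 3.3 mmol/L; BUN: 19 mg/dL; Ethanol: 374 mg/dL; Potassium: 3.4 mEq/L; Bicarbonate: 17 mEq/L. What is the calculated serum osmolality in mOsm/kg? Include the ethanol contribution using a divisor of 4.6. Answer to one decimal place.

Calculated osmolality = 2·Na + glucose + BUN/2.8 + ethanol/4.6
= 2·142 + 3.3 + 19/2.8 + 374/4.6
= 284 + 3.30 + 6.79 + 81.30
= 375.39 mOsm/kg

375.4 mOsm/kg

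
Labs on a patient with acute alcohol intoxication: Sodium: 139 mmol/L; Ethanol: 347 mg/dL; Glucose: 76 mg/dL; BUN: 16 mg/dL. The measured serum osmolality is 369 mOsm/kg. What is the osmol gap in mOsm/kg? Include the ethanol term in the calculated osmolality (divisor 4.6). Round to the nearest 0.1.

Calculated osmolality = 2·Na + glucose/18 + BUN/2.8 + ethanol/4.6
= 2·139 + 76/18 + 16/2.8 + 347/4.6
= 278 + 4.22 + 5.71 + 75.43
= 363.36 mOsm/kg ≈ 363.4 mOsm/kg
Osmolar gap = measured − calculated = 369 − 363.4 = 5.6 mOsm/kg

5.6 mOsm/kg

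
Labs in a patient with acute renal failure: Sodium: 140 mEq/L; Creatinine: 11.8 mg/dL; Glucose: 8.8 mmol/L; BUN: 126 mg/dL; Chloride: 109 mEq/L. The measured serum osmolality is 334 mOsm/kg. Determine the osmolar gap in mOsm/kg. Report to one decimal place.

Calculated osmolality = 2·Na + glucose + BUN/2.8
= 2·140 + 8.8 + 126/2.8
= 280 + 8.80 + 45
= 333.8 mOsm/kg ≈ 333.8 mOsm/kg
Osmolar gap = measured − calculated = 334 − 333.8 = 0.2 mOsm/kg

0.2 mOsm/kg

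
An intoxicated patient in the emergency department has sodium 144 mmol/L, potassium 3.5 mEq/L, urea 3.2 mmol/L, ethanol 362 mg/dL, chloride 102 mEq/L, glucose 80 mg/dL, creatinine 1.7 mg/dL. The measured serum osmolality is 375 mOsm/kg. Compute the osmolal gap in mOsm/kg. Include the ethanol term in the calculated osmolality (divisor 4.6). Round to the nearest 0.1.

Calculated osmolality = 2·Na + glucose/18 + urea + ethanol/4.6
= 2·144 + 80/18 + 3.2 + 362/4.6
= 288 + 4.44 + 3.20 + 78.70
= 374.34 mOsm/kg ≈ 374.3 mOsm/kg
Osmolar gap = measured − calculated = 375 − 374.3 = 0.7 mOsm/kg

0.7 mOsm/kg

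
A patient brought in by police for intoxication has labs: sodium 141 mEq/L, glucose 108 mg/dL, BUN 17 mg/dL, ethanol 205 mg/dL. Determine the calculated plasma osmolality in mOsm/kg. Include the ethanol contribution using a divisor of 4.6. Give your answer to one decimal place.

338.6 mOsm/kg

Calculated osmolality = 2·Na + glucose/18 + BUN/2.8 + ethanol/4.6
= 2·141 + 108/18 + 17/2.8 + 205/4.6
= 282 + 6 + 6.07 + 44.57
= 338.64 mOsm/kg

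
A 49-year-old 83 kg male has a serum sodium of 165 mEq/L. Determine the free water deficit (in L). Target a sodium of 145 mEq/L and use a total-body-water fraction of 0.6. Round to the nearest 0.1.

6.9 L

TBW = 0.6 · 83 = 49.8 L
Free water deficit = TBW · (Na/145 − 1)
= 49.8 · (165/145 − 1)
= 49.8 · 0.1379
= 6.87 L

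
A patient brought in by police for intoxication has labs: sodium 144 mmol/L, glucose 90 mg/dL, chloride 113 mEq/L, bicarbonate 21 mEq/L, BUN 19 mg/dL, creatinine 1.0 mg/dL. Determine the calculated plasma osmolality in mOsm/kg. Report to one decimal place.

299.8 mOsm/kg

Calculated osmolality = 2·Na + glucose/18 + BUN/2.8
= 2·144 + 90/18 + 19/2.8
= 288 + 5 + 6.79
= 299.79 mOsm/kg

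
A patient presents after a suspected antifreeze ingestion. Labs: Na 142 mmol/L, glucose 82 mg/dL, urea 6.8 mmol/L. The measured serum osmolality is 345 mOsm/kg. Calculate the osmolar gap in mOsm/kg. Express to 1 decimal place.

Calculated osmolality = 2·Na + glucose/18 + urea
= 2·142 + 82/18 + 6.8
= 284 + 4.56 + 6.80
= 295.36 mOsm/kg ≈ 295.4 mOsm/kg
Osmolar gap = measured − calculated = 345 − 295.4 = 49.6 mOsm/kg

49.6 mOsm/kg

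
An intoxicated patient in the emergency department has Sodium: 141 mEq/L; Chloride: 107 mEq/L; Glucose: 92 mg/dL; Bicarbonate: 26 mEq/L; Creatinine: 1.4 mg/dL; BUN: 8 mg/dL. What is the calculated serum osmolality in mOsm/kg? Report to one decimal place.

290.0 mOsm/kg

Calculated osmolality = 2·Na + glucose/18 + BUN/2.8
= 2·141 + 92/18 + 8/2.8
= 282 + 5.11 + 2.86
= 289.97 mOsm/kg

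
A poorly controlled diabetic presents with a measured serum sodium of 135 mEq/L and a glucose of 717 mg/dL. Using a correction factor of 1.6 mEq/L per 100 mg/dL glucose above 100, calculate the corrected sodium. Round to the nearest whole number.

Corrected Na = measured Na + 1.6 · (glucose − 100)/100
= 135 + 1.6 · (717 − 100)/100
= 135 + 9.9
= 144.9 mEq/L

145 mEq/L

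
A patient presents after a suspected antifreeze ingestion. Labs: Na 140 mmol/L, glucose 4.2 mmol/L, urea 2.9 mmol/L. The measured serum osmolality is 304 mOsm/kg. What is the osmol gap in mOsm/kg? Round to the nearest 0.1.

16.9 mOsm/kg

Calculated osmolality = 2·Na + glucose + urea
= 2·140 + 4.2 + 2.9
= 280 + 4.20 + 2.90
= 287.1 mOsm/kg ≈ 287.1 mOsm/kg
Osmolar gap = measured − calculated = 304 − 287.1 = 16.9 mOsm/kg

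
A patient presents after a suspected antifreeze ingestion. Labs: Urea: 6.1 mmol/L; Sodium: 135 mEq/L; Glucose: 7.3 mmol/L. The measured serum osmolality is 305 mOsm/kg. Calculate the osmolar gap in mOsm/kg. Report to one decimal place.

21.6 mOsm/kg

Calculated osmolality = 2·Na + glucose + urea
= 2·135 + 7.3 + 6.1
= 270 + 7.30 + 6.10
= 283.4 mOsm/kg ≈ 283.4 mOsm/kg
Osmolar gap = measured − calculated = 305 − 283.4 = 21.6 mOsm/kg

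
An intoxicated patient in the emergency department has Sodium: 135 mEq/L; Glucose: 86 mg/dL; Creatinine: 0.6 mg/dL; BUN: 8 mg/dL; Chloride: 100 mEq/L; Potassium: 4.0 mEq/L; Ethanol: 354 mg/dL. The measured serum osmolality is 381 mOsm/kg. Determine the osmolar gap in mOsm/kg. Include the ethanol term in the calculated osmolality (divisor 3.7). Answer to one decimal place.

Calculated osmolality = 2·Na + glucose/18 + BUN/2.8 + ethanol/3.7
= 2·135 + 86/18 + 8/2.8 + 354/3.7
= 270 + 4.78 + 2.86 + 95.68
= 373.32 mOsm/kg ≈ 373.3 mOsm/kg
Osmolar gap = measured − calculated = 381 − 373.3 = 7.7 mOsm/kg

7.7 mOsm/kg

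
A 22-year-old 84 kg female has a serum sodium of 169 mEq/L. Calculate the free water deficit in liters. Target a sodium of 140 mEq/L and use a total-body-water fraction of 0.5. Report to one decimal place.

TBW = 0.5 · 84 = 42 L
Free water deficit = TBW · (Na/140 − 1)
= 42 · (169/140 − 1)
= 42 · 0.2071
= 8.7 L

8.7 L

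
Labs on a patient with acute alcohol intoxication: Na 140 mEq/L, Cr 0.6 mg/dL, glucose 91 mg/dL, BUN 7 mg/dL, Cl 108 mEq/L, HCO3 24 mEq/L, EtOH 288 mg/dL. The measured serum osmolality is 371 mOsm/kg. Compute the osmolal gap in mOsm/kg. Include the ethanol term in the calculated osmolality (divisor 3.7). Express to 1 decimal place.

5.6 mOsm/kg

Calculated osmolality = 2·Na + glucose/18 + BUN/2.8 + ethanol/3.7
= 2·140 + 91/18 + 7/2.8 + 288/3.7
= 280 + 5.06 + 2.50 + 77.84
= 365.4 mOsm/kg ≈ 365.4 mOsm/kg
Osmolar gap = measured − calculated = 371 − 365.4 = 5.6 mOsm/kg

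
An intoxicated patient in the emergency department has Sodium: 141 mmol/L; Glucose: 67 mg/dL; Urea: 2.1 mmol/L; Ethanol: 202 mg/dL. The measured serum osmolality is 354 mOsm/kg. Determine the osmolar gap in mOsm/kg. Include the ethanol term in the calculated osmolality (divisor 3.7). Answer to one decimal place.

Calculated osmolality = 2·Na + glucose/18 + urea + ethanol/3.7
= 2·141 + 67/18 + 2.1 + 202/3.7
= 282 + 3.72 + 2.10 + 54.59
= 342.41 mOsm/kg ≈ 342.4 mOsm/kg
Osmolar gap = measured − calculated = 354 − 342.4 = 11.6 mOsm/kg

11.6 mOsm/kg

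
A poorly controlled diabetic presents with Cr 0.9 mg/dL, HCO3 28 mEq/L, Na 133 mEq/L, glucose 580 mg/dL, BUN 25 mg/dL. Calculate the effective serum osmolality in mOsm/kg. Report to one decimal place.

Effective osmolality excludes urea (freely permeant across cell membranes):
2·Na + glucose/18
= 2·133 + 580/18
= 266 + 32.22
= 298.22 mOsm/kg

298.2 mOsm/kg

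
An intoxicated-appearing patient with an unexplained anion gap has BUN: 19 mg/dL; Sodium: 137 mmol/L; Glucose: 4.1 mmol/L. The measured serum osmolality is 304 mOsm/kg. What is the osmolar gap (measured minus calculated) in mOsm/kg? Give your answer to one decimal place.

Calculated osmolality = 2·Na + glucose + BUN/2.8
= 2·137 + 4.1 + 19/2.8
= 274 + 4.10 + 6.79
= 284.89 mOsm/kg ≈ 284.9 mOsm/kg
Osmolar gap = measured − calculated = 304 − 284.9 = 19.1 mOsm/kg

19.1 mOsm/kg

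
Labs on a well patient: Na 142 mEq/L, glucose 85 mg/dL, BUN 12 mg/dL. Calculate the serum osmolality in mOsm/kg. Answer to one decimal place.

293.0 mOsm/kg

Calculated osmolality = 2·Na + glucose/18 + BUN/2.8
= 2·142 + 85/18 + 12/2.8
= 284 + 4.72 + 4.29
= 293.01 mOsm/kg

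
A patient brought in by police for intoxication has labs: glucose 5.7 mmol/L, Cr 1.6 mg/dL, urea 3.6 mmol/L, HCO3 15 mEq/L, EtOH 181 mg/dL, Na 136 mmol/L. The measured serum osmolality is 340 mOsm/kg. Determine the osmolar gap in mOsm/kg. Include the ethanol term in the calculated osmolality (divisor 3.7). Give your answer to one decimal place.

9.8 mOsm/kg

Calculated osmolality = 2·Na + glucose + urea + ethanol/3.7
= 2·136 + 5.7 + 3.6 + 181/3.7
= 272 + 5.70 + 3.60 + 48.92
= 330.22 mOsm/kg ≈ 330.2 mOsm/kg
Osmolar gap = measured − calculated = 340 − 330.2 = 9.8 mOsm/kg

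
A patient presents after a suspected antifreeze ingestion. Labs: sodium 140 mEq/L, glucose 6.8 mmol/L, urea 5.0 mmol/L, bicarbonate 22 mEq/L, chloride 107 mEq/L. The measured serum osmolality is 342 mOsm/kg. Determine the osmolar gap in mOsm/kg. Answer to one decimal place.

Calculated osmolality = 2·Na + glucose + urea
= 2·140 + 6.8 + 5
= 280 + 6.80 + 5
= 291.8 mOsm/kg ≈ 291.8 mOsm/kg
Osmolar gap = measured − calculated = 342 − 291.8 = 50.2 mOsm/kg

50.2 mOsm/kg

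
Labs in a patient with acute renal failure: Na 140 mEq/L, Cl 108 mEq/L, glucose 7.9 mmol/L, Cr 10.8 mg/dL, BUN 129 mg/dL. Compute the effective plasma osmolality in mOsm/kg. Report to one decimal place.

Effective osmolality excludes urea (freely permeant across cell membranes):
2·Na + glucose
= 2·140 + 7.9
= 280 + 7.9
= 287.9 mOsm/kg

287.9 mOsm/kg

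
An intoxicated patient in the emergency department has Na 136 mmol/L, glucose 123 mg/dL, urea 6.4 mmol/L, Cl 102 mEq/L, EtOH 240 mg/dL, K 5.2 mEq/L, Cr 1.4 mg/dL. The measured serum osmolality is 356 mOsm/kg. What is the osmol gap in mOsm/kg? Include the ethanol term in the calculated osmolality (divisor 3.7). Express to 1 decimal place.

Calculated osmolality = 2·Na + glucose/18 + urea + ethanol/3.7
= 2·136 + 123/18 + 6.4 + 240/3.7
= 272 + 6.83 + 6.40 + 64.86
= 350.09 mOsm/kg ≈ 350.1 mOsm/kg
Osmolar gap = measured − calculated = 356 − 350.1 = 5.9 mOsm/kg

5.9 mOsm/kg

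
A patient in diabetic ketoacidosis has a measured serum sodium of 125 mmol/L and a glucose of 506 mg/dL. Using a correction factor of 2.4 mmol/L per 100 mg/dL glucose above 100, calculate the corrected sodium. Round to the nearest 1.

Corrected Na = measured Na + 2.4 · (glucose − 100)/100
= 125 + 2.4 · (506 − 100)/100
= 125 + 9.7
= 134.7 mmol/L

135 mmol/L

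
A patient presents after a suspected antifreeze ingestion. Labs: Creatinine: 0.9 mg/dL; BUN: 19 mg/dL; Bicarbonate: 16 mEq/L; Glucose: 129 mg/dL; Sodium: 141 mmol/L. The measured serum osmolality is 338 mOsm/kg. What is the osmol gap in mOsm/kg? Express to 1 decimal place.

Calculated osmolality = 2·Na + glucose/18 + BUN/2.8
= 2·141 + 129/18 + 19/2.8
= 282 + 7.17 + 6.79
= 295.96 mOsm/kg ≈ 296.0 mOsm/kg
Osmolar gap = measured − calculated = 338 − 296.0 = 42.0 mOsm/kg

42.0 mOsm/kg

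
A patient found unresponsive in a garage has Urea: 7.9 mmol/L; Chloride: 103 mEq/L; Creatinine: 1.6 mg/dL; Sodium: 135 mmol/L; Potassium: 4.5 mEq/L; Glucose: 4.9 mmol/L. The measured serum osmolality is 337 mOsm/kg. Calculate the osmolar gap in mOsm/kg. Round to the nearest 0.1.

54.2 mOsm/kg

Calculated osmolality = 2·Na + glucose + urea
= 2·135 + 4.9 + 7.9
= 270 + 4.90 + 7.90
= 282.8 mOsm/kg ≈ 282.8 mOsm/kg
Osmolar gap = measured − calculated = 337 − 282.8 = 54.2 mOsm/kg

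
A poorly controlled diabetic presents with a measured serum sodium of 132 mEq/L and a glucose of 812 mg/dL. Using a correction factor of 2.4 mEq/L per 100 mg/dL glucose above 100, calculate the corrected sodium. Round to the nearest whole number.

149 mEq/L

Corrected Na = measured Na + 2.4 · (glucose − 100)/100
= 132 + 2.4 · (812 − 100)/100
= 132 + 17.1
= 149.1 mEq/L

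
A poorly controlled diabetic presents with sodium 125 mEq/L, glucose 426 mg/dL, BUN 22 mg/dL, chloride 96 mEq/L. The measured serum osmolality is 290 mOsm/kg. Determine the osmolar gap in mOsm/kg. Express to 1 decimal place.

Calculated osmolality = 2·Na + glucose/18 + BUN/2.8
= 2·125 + 426/18 + 22/2.8
= 250 + 23.67 + 7.86
= 281.53 mOsm/kg ≈ 281.5 mOsm/kg
Osmolar gap = measured − calculated = 290 − 281.5 = 8.5 mOsm/kg

8.5 mOsm/kg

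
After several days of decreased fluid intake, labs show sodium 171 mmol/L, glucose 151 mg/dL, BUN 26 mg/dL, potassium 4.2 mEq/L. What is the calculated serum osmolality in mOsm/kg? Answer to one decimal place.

359.7 mOsm/kg

Calculated osmolality = 2·Na + glucose/18 + BUN/2.8
= 2·171 + 151/18 + 26/2.8
= 342 + 8.39 + 9.29
= 359.68 mOsm/kg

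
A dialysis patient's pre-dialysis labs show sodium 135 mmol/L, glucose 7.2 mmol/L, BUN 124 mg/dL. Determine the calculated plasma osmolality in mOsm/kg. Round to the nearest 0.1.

321.5 mOsm/kg

Calculated osmolality = 2·Na + glucose + BUN/2.8
= 2·135 + 7.2 + 124/2.8
= 270 + 7.20 + 44.29
= 321.49 mOsm/kg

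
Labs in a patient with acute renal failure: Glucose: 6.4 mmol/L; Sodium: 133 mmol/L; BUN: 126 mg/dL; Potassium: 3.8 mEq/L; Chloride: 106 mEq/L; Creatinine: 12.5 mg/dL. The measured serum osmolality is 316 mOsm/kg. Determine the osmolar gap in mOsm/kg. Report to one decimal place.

Calculated osmolality = 2·Na + glucose + BUN/2.8
= 2·133 + 6.4 + 126/2.8
= 266 + 6.40 + 45
= 317.4 mOsm/kg ≈ 317.4 mOsm/kg
Osmolar gap = measured − calculated = 316 − 317.4 = -1.4 mOsm/kg

-1.4 mOsm/kg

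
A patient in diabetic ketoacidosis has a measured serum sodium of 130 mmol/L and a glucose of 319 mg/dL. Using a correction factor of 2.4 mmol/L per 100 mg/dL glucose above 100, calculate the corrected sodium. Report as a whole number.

135 mmol/L

Corrected Na = measured Na + 2.4 · (glucose − 100)/100
= 130 + 2.4 · (319 − 100)/100
= 130 + 5.3
= 135.3 mmol/L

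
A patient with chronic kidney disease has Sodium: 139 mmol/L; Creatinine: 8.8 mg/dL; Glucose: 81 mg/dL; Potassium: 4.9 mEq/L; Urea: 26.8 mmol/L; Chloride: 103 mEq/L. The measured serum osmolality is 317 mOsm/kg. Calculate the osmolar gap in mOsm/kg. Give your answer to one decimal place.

Calculated osmolality = 2·Na + glucose/18 + urea
= 2·139 + 81/18 + 26.8
= 278 + 4.50 + 26.80
= 309.3 mOsm/kg ≈ 309.3 mOsm/kg
Osmolar gap = measured − calculated = 317 − 309.3 = 7.7 mOsm/kg

7.7 mOsm/kg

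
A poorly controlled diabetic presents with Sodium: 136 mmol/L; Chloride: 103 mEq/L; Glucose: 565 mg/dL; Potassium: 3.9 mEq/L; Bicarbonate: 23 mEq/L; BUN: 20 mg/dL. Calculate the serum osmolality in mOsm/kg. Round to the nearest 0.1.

Calculated osmolality = 2·Na + glucose/18 + BUN/2.8
= 2·136 + 565/18 + 20/2.8
= 272 + 31.39 + 7.14
= 310.53 mOsm/kg

310.5 mOsm/kg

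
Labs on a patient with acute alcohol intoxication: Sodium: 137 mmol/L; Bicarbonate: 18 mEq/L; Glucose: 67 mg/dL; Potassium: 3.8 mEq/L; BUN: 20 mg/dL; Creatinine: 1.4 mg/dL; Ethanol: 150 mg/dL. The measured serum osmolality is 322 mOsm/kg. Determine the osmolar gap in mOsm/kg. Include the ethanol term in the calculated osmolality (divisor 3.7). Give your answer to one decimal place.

Calculated osmolality = 2·Na + glucose/18 + BUN/2.8 + ethanol/3.7
= 2·137 + 67/18 + 20/2.8 + 150/3.7
= 274 + 3.72 + 7.14 + 40.54
= 325.4 mOsm/kg ≈ 325.4 mOsm/kg
Osmolar gap = measured − calculated = 322 − 325.4 = -3.4 mOsm/kg

-3.4 mOsm/kg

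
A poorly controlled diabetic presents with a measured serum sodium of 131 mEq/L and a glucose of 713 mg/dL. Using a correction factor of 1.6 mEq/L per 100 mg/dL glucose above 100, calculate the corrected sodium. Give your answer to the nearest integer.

141 mEq/L

Corrected Na = measured Na + 1.6 · (glucose − 100)/100
= 131 + 1.6 · (713 − 100)/100
= 131 + 9.8
= 140.8 mEq/L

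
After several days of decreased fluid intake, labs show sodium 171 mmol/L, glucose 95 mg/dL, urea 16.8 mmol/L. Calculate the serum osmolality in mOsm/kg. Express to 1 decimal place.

364.1 mOsm/kg

Calculated osmolality = 2·Na + glucose/18 + urea
= 2·171 + 95/18 + 16.8
= 342 + 5.28 + 16.80
= 364.08 mOsm/kg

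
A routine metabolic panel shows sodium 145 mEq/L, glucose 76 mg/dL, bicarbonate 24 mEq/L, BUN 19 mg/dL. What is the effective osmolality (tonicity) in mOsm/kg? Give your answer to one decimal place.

Effective osmolality excludes urea (freely permeant across cell membranes):
2·Na + glucose/18
= 2·145 + 76/18
= 290 + 4.22
= 294.22 mOsm/kg

294.2 mOsm/kg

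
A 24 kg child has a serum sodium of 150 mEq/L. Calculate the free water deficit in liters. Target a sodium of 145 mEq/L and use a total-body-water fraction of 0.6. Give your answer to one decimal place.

0.5 L

TBW = 0.6 · 24 = 14.4 L
Free water deficit = TBW · (Na/145 − 1)
= 14.4 · (150/145 − 1)
= 14.4 · 0.0345
= 0.5 L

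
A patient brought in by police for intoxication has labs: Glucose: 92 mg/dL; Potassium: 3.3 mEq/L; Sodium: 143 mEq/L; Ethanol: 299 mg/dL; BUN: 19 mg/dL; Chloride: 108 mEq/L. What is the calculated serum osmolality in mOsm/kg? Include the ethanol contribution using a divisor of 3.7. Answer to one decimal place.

Calculated osmolality = 2·Na + glucose/18 + BUN/2.8 + ethanol/3.7
= 2·143 + 92/18 + 19/2.8 + 299/3.7
= 286 + 5.11 + 6.79 + 80.81
= 378.71 mOsm/kg

378.7 mOsm/kg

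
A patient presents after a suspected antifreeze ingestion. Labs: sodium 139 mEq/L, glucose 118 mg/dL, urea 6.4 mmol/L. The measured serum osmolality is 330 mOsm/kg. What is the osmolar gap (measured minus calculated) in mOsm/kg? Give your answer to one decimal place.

Calculated osmolality = 2·Na + glucose/18 + urea
= 2·139 + 118/18 + 6.4
= 278 + 6.56 + 6.40
= 290.96 mOsm/kg ≈ 291.0 mOsm/kg
Osmolar gap = measured − calculated = 330 − 291.0 = 39.0 mOsm/kg

39.0 mOsm/kg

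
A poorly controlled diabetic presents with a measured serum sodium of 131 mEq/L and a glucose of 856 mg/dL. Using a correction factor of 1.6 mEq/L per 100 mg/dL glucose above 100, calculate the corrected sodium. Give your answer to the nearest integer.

Corrected Na = measured Na + 1.6 · (glucose − 100)/100
= 131 + 1.6 · (856 − 100)/100
= 131 + 12.1
= 143.1 mEq/L

143 mEq/L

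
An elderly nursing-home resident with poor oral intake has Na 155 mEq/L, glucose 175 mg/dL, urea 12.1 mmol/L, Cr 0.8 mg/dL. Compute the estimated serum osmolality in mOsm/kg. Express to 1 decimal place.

331.8 mOsm/kg

Calculated osmolality = 2·Na + glucose/18 + urea
= 2·155 + 175/18 + 12.1
= 310 + 9.72 + 12.10
= 331.82 mOsm/kg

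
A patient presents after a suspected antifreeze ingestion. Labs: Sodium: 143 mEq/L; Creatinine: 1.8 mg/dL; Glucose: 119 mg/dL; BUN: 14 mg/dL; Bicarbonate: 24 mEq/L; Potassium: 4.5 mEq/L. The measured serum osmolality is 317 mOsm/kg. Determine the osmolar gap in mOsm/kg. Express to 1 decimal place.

Calculated osmolality = 2·Na + glucose/18 + BUN/2.8
= 2·143 + 119/18 + 14/2.8
= 286 + 6.61 + 5
= 297.61 mOsm/kg ≈ 297.6 mOsm/kg
Osmolar gap = measured − calculated = 317 − 297.6 = 19.4 mOsm/kg

19.4 mOsm/kg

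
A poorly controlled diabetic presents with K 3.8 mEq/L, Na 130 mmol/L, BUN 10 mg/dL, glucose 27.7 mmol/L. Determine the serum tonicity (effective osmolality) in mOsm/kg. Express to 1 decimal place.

287.7 mOsm/kg

Effective osmolality excludes urea (freely permeant across cell membranes):
2·Na + glucose
= 2·130 + 27.7
= 260 + 27.7
= 287.7 mOsm/kg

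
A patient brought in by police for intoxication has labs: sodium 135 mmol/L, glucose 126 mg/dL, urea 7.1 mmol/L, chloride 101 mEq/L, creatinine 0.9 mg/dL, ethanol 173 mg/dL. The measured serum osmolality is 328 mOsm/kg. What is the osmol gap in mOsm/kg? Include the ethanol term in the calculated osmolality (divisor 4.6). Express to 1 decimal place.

Calculated osmolality = 2·Na + glucose/18 + urea + ethanol/4.6
= 2·135 + 126/18 + 7.1 + 173/4.6
= 270 + 7 + 7.10 + 37.61
= 321.71 mOsm/kg ≈ 321.7 mOsm/kg
Osmolar gap = measured − calculated = 328 − 321.7 = 6.3 mOsm/kg

6.3 mOsm/kg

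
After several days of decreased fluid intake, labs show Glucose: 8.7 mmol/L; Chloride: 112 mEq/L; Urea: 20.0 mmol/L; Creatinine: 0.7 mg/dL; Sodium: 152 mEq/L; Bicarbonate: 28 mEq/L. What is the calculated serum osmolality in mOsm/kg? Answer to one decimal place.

Calculated osmolality = 2·Na + glucose + urea
= 2·152 + 8.7 + 20
= 304 + 8.70 + 20
= 332.7 mOsm/kg

332.7 mOsm/kg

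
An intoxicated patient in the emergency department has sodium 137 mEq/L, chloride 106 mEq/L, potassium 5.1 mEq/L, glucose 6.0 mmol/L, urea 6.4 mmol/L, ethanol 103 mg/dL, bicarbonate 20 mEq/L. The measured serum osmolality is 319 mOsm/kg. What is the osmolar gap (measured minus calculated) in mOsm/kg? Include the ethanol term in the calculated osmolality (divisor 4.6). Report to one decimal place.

Calculated osmolality = 2·Na + glucose + urea + ethanol/4.6
= 2·137 + 6 + 6.4 + 103/4.6
= 274 + 6 + 6.40 + 22.39
= 308.79 mOsm/kg ≈ 308.8 mOsm/kg
Osmolar gap = measured − calculated = 319 − 308.8 = 10.2 mOsm/kg

10.2 mOsm/kg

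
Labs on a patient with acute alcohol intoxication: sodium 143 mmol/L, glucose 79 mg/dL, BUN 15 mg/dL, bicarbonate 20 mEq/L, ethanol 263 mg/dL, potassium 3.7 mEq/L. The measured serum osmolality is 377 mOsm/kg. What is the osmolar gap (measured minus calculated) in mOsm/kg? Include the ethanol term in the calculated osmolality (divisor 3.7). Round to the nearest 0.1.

Calculated osmolality = 2·Na + glucose/18 + BUN/2.8 + ethanol/3.7
= 2·143 + 79/18 + 15/2.8 + 263/3.7
= 286 + 4.39 + 5.36 + 71.08
= 366.83 mOsm/kg ≈ 366.8 mOsm/kg
Osmolar gap = measured − calculated = 377 − 366.8 = 10.2 mOsm/kg

10.2 mOsm/kg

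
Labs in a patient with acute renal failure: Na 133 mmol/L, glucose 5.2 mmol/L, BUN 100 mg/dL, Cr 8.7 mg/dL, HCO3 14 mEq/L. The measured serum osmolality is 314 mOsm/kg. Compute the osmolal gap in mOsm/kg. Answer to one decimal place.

7.1 mOsm/kg

Calculated osmolality = 2·Na + glucose + BUN/2.8
= 2·133 + 5.2 + 100/2.8
= 266 + 5.20 + 35.71
= 306.91 mOsm/kg ≈ 306.9 mOsm/kg
Osmolar gap = measured − calculated = 314 − 306.9 = 7.1 mOsm/kg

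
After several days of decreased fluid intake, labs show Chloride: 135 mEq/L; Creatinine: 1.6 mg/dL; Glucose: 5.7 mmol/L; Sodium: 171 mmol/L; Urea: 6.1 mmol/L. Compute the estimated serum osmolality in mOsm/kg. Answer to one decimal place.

Calculated osmolality = 2·Na + glucose + urea
= 2·171 + 5.7 + 6.1
= 342 + 5.70 + 6.10
= 353.8 mOsm/kg

353.8 mOsm/kg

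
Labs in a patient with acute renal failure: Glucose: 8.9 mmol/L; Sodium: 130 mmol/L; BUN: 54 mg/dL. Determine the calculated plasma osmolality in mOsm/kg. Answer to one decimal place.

Calculated osmolality = 2·Na + glucose + BUN/2.8
= 2·130 + 8.9 + 54/2.8
= 260 + 8.90 + 19.29
= 288.19 mOsm/kg

288.2 mOsm/kg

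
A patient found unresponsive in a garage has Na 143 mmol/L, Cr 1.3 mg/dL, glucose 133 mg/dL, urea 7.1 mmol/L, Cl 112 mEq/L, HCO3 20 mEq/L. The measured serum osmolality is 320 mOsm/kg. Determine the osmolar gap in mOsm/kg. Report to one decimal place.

Calculated osmolality = 2·Na + glucose/18 + urea
= 2·143 + 133/18 + 7.1
= 286 + 7.39 + 7.10
= 300.49 mOsm/kg ≈ 300.5 mOsm/kg
Osmolar gap = measured − calculated = 320 − 300.5 = 19.5 mOsm/kg

19.5 mOsm/kg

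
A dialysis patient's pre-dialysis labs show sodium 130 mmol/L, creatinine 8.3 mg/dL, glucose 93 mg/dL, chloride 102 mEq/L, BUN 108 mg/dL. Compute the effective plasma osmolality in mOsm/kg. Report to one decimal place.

265.2 mOsm/kg

Effective osmolality excludes urea (freely permeant across cell membranes):
2·Na + glucose/18
= 2·130 + 93/18
= 260 + 5.17
= 265.17 mOsm/kg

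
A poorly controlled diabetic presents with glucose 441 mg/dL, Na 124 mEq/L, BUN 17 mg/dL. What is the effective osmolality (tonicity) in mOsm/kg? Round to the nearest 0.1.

Effective osmolality excludes urea (freely permeant across cell membranes):
2·Na + glucose/18
= 2·124 + 441/18
= 248 + 24.5
= 272.5 mOsm/kg

272.5 mOsm/kg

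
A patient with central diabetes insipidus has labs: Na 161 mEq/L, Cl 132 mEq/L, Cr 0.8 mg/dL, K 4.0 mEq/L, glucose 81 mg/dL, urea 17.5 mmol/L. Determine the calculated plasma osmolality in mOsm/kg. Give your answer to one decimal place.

Calculated osmolality = 2·Na + glucose/18 + urea
= 2·161 + 81/18 + 17.5
= 322 + 4.50 + 17.50
= 344 mOsm/kg

344.0 mOsm/kg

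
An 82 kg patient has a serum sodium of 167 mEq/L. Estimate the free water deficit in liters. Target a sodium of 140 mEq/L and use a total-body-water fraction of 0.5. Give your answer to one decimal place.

7.9 L

TBW = 0.5 · 82 = 41 L
Free water deficit = TBW · (Na/140 − 1)
= 41 · (167/140 − 1)
= 41 · 0.1929
= 7.91 L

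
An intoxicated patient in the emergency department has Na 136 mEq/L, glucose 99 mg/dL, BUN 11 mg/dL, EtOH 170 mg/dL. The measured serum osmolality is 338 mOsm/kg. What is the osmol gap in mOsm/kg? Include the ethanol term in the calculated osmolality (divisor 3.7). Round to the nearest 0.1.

10.6 mOsm/kg

Calculated osmolality = 2·Na + glucose/18 + BUN/2.8 + ethanol/3.7
= 2·136 + 99/18 + 11/2.8 + 170/3.7
= 272 + 5.50 + 3.93 + 45.95
= 327.38 mOsm/kg ≈ 327.4 mOsm/kg
Osmolar gap = measured − calculated = 338 − 327.4 = 10.6 mOsm/kg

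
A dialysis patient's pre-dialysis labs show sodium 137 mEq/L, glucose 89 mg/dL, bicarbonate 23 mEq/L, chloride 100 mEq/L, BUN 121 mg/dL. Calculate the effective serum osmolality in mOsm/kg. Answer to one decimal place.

Effective osmolality excludes urea (freely permeant across cell membranes):
2·Na + glucose/18
= 2·137 + 89/18
= 274 + 4.94
= 278.94 mOsm/kg

278.9 mOsm/kg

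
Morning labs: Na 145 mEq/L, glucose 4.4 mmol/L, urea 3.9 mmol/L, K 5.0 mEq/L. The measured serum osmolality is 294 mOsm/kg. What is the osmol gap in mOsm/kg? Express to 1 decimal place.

-4.3 mOsm/kg

Calculated osmolality = 2·Na + glucose + urea
= 2·145 + 4.4 + 3.9
= 290 + 4.40 + 3.90
= 298.3 mOsm/kg ≈ 298.3 mOsm/kg
Osmolar gap = measured − calculated = 294 − 298.3 = -4.3 mOsm/kg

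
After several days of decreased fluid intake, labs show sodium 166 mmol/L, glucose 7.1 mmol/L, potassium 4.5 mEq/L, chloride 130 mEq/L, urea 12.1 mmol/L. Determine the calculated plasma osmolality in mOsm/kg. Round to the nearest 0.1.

351.2 mOsm/kg

Calculated osmolality = 2·Na + glucose + urea
= 2·166 + 7.1 + 12.1
= 332 + 7.10 + 12.10
= 351.2 mOsm/kg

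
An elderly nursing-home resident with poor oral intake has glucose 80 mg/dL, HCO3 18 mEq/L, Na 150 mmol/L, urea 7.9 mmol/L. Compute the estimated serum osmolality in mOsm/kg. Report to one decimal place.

Calculated osmolality = 2·Na + glucose/18 + urea
= 2·150 + 80/18 + 7.9
= 300 + 4.44 + 7.90
= 312.34 mOsm/kg

312.3 mOsm/kg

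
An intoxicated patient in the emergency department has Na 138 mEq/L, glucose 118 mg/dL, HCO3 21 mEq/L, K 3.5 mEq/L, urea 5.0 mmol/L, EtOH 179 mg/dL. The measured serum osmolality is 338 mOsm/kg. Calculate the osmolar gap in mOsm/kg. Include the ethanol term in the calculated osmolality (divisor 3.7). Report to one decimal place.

Calculated osmolality = 2·Na + glucose/18 + urea + ethanol/3.7
= 2·138 + 118/18 + 5 + 179/3.7
= 276 + 6.56 + 5 + 48.38
= 335.94 mOsm/kg ≈ 335.9 mOsm/kg
Osmolar gap = measured − calculated = 338 − 335.9 = 2.1 mOsm/kg

2.1 mOsm/kg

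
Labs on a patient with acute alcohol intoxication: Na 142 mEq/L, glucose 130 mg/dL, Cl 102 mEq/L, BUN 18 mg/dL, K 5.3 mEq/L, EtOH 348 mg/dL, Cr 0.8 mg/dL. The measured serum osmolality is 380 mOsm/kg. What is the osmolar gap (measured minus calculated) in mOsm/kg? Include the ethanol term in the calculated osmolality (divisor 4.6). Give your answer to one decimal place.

6.7 mOsm/kg

Calculated osmolality = 2·Na + glucose/18 + BUN/2.8 + ethanol/4.6
= 2·142 + 130/18 + 18/2.8 + 348/4.6
= 284 + 7.22 + 6.43 + 75.65
= 373.3 mOsm/kg ≈ 373.3 mOsm/kg
Osmolar gap = measured − calculated = 380 − 373.3 = 6.7 mOsm/kg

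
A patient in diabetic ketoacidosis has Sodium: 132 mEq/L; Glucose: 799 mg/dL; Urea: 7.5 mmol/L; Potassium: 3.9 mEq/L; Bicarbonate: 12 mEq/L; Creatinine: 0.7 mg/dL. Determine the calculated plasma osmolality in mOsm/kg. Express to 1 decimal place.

Calculated osmolality = 2·Na + glucose/18 + urea
= 2·132 + 799/18 + 7.5
= 264 + 44.39 + 7.50
= 315.89 mOsm/kg

315.9 mOsm/kg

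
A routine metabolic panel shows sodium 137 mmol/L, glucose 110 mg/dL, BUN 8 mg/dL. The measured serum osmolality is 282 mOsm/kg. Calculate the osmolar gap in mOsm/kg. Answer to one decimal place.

Calculated osmolality = 2·Na + glucose/18 + BUN/2.8
= 2·137 + 110/18 + 8/2.8
= 274 + 6.11 + 2.86
= 282.97 mOsm/kg ≈ 283.0 mOsm/kg
Osmolar gap = measured − calculated = 282 − 283.0 = -1.0 mOsm/kg

-1.0 mOsm/kg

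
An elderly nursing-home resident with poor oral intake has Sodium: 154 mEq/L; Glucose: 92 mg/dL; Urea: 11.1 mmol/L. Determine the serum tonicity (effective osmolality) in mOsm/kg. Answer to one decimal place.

Effective osmolality excludes urea (freely permeant across cell membranes):
2·Na + glucose/18
= 2·154 + 92/18
= 308 + 5.11
= 313.11 mOsm/kg

313.1 mOsm/kg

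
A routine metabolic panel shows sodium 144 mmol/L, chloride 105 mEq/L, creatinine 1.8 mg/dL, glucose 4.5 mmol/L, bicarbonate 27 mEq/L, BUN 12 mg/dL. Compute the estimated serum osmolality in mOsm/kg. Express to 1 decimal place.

Calculated osmolality = 2·Na + glucose + BUN/2.8
= 2·144 + 4.5 + 12/2.8
= 288 + 4.50 + 4.29
= 296.79 mOsm/kg

296.8 mOsm/kg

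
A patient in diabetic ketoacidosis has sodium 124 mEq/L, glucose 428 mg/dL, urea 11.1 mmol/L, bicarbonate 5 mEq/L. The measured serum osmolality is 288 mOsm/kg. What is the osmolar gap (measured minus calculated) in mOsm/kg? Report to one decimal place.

5.1 mOsm/kg

Calculated osmolality = 2·Na + glucose/18 + urea
= 2·124 + 428/18 + 11.1
= 248 + 23.78 + 11.10
= 282.88 mOsm/kg ≈ 282.9 mOsm/kg
Osmolar gap = measured − calculated = 288 − 282.9 = 5.1 mOsm/kg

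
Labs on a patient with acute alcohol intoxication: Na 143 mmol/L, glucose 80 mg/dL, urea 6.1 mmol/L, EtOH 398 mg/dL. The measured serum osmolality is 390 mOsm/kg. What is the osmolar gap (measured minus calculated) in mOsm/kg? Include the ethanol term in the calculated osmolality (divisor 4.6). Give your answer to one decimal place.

Calculated osmolality = 2·Na + glucose/18 + urea + ethanol/4.6
= 2·143 + 80/18 + 6.1 + 398/4.6
= 286 + 4.44 + 6.10 + 86.52
= 383.06 mOsm/kg ≈ 383.1 mOsm/kg
Osmolar gap = measured − calculated = 390 − 383.1 = 6.9 mOsm/kg

6.9 mOsm/kg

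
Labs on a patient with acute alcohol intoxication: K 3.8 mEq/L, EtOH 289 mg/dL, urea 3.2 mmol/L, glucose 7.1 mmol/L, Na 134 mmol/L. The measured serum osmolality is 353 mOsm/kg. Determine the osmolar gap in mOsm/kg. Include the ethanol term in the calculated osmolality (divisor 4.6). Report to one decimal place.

Calculated osmolality = 2·Na + glucose + urea + ethanol/4.6
= 2·134 + 7.1 + 3.2 + 289/4.6
= 268 + 7.10 + 3.20 + 62.83
= 341.13 mOsm/kg ≈ 341.1 mOsm/kg
Osmolar gap = measured − calculated = 353 − 341.1 = 11.9 mOsm/kg

11.9 mOsm/kg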